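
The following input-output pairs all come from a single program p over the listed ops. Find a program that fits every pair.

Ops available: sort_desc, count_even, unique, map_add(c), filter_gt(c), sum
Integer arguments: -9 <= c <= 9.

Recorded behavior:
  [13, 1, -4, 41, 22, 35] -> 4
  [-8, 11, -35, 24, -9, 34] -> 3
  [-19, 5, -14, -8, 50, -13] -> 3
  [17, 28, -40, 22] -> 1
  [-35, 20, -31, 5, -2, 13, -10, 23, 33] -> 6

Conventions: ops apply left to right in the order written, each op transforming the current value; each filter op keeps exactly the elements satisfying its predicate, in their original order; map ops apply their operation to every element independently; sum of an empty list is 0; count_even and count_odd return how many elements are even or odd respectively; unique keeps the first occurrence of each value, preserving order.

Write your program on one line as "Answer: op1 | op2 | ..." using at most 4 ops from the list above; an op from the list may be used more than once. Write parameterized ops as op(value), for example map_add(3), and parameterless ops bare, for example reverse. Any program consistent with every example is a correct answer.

map_add(-3) | sort_desc | count_even

Check, running the answer program on each example:
  [13, 1, -4, 41, 22, 35] -> [10, -2, -7, 38, 19, 32] -> [38, 32, 19, 10, -2, -7] -> 4
  [-8, 11, -35, 24, -9, 34] -> [-11, 8, -38, 21, -12, 31] -> [31, 21, 8, -11, -12, -38] -> 3
  [-19, 5, -14, -8, 50, -13] -> [-22, 2, -17, -11, 47, -16] -> [47, 2, -11, -16, -17, -22] -> 3
  [17, 28, -40, 22] -> [14, 25, -43, 19] -> [25, 19, 14, -43] -> 1
  [-35, 20, -31, 5, -2, 13, -10, 23, 33] -> [-38, 17, -34, 2, -5, 10, -13, 20, 30] -> [30, 20, 17, 10, 2, -5, -13, -34, -38] -> 6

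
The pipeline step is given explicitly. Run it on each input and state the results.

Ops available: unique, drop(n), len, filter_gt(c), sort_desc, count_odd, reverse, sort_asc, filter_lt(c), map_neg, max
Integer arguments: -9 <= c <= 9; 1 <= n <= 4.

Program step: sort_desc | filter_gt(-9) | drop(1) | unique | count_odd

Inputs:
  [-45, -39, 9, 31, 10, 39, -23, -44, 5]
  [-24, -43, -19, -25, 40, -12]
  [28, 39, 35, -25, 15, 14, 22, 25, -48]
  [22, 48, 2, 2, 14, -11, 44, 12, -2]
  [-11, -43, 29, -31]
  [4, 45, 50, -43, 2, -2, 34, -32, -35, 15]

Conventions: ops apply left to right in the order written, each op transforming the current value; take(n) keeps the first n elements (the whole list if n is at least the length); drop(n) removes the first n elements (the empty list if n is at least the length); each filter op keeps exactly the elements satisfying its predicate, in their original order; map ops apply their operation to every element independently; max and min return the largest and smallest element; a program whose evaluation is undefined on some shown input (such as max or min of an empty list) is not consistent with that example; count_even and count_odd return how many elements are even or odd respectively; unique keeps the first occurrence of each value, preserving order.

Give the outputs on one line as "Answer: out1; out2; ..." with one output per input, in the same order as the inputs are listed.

3; 0; 3; 0; 0; 2

Execution, op by op:
  [-45, -39, 9, 31, 10, 39, -23, -44, 5] -> [39, 31, 10, 9, 5, -23, -39, -44, -45] -> [39, 31, 10, 9, 5] -> [31, 10, 9, 5] -> [31, 10, 9, 5] -> 3
  [-24, -43, -19, -25, 40, -12] -> [40, -12, -19, -24, -25, -43] -> [40] -> [] -> [] -> 0
  [28, 39, 35, -25, 15, 14, 22, 25, -48] -> [39, 35, 28, 25, 22, 15, 14, -25, -48] -> [39, 35, 28, 25, 22, 15, 14] -> [35, 28, 25, 22, 15, 14] -> [35, 28, 25, 22, 15, 14] -> 3
  [22, 48, 2, 2, 14, -11, 44, 12, -2] -> [48, 44, 22, 14, 12, 2, 2, -2, -11] -> [48, 44, 22, 14, 12, 2, 2, -2] -> [44, 22, 14, 12, 2, 2, -2] -> [44, 22, 14, 12, 2, -2] -> 0
  [-11, -43, 29, -31] -> [29, -11, -31, -43] -> [29] -> [] -> [] -> 0
  [4, 45, 50, -43, 2, -2, 34, -32, -35, 15] -> [50, 45, 34, 15, 4, 2, -2, -32, -35, -43] -> [50, 45, 34, 15, 4, 2, -2] -> [45, 34, 15, 4, 2, -2] -> [45, 34, 15, 4, 2, -2] -> 2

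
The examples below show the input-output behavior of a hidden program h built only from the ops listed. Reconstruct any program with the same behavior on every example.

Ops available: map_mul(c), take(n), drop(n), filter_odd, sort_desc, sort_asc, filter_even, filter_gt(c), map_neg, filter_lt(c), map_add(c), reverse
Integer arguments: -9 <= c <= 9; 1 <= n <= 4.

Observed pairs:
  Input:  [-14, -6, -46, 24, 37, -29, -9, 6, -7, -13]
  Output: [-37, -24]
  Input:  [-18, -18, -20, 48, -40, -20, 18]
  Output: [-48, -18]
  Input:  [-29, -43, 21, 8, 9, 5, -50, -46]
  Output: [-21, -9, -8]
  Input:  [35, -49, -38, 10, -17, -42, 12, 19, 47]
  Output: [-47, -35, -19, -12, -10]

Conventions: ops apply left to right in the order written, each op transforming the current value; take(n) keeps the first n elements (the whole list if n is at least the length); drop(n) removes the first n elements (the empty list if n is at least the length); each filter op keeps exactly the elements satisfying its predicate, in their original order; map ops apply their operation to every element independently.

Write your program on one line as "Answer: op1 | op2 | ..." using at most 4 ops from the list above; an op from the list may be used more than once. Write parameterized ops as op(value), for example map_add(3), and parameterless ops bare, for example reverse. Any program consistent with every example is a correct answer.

filter_gt(7) | sort_asc | sort_desc | map_neg

Check, running the answer program on each example:
  [-14, -6, -46, 24, 37, -29, -9, 6, -7, -13] -> [24, 37] -> [24, 37] -> [37, 24] -> [-37, -24]
  [-18, -18, -20, 48, -40, -20, 18] -> [48, 18] -> [18, 48] -> [48, 18] -> [-48, -18]
  [-29, -43, 21, 8, 9, 5, -50, -46] -> [21, 8, 9] -> [8, 9, 21] -> [21, 9, 8] -> [-21, -9, -8]
  [35, -49, -38, 10, -17, -42, 12, 19, 47] -> [35, 10, 12, 19, 47] -> [10, 12, 19, 35, 47] -> [47, 35, 19, 12, 10] -> [-47, -35, -19, -12, -10]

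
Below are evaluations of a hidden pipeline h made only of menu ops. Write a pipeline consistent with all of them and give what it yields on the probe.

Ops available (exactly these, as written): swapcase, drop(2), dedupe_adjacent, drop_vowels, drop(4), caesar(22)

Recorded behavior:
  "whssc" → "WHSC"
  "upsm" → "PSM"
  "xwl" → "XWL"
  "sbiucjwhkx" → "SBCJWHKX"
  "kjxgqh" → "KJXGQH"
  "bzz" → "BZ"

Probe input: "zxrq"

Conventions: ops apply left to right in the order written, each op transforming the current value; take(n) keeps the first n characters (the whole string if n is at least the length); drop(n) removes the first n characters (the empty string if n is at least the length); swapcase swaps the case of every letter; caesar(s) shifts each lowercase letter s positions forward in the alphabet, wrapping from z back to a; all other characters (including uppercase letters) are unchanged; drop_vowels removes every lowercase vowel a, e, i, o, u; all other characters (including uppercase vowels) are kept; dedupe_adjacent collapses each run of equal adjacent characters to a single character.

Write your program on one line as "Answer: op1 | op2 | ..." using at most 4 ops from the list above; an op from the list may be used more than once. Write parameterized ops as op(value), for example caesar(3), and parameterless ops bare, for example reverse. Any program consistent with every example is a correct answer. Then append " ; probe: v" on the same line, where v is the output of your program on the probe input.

drop_vowels | dedupe_adjacent | swapcase ; probe: "ZXRQ"

Check, running the answer program on each example:
  "whssc" -> "whssc" -> "whsc" -> "WHSC"
  "upsm" -> "psm" -> "psm" -> "PSM"
  "xwl" -> "xwl" -> "xwl" -> "XWL"
  "sbiucjwhkx" -> "sbcjwhkx" -> "sbcjwhkx" -> "SBCJWHKX"
  "kjxgqh" -> "kjxgqh" -> "kjxgqh" -> "KJXGQH"
  "bzz" -> "bzz" -> "bz" -> "BZ"
  probe: "zxrq" -> "zxrq" -> "zxrq" -> "ZXRQ"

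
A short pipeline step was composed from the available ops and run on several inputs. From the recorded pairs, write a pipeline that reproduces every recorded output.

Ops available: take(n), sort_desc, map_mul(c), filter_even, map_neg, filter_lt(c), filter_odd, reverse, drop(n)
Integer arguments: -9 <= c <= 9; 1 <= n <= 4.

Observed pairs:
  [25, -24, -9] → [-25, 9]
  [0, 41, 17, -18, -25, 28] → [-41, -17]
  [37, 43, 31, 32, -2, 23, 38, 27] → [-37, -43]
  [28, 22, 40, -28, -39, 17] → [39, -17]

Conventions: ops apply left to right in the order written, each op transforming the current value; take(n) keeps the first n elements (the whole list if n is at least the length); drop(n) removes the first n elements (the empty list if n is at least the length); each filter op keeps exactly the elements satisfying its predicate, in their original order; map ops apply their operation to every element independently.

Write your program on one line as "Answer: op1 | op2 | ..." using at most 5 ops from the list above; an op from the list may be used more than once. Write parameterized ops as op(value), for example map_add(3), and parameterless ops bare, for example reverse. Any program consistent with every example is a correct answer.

map_neg | filter_odd | take(4) | take(2)

Check, running the answer program on each example:
  [25, -24, -9] -> [-25, 24, 9] -> [-25, 9] -> [-25, 9] -> [-25, 9]
  [0, 41, 17, -18, -25, 28] -> [0, -41, -17, 18, 25, -28] -> [-41, -17, 25] -> [-41, -17, 25] -> [-41, -17]
  [37, 43, 31, 32, -2, 23, 38, 27] -> [-37, -43, -31, -32, 2, -23, -38, -27] -> [-37, -43, -31, -23, -27] -> [-37, -43, -31, -23] -> [-37, -43]
  [28, 22, 40, -28, -39, 17] -> [-28, -22, -40, 28, 39, -17] -> [39, -17] -> [39, -17] -> [39, -17]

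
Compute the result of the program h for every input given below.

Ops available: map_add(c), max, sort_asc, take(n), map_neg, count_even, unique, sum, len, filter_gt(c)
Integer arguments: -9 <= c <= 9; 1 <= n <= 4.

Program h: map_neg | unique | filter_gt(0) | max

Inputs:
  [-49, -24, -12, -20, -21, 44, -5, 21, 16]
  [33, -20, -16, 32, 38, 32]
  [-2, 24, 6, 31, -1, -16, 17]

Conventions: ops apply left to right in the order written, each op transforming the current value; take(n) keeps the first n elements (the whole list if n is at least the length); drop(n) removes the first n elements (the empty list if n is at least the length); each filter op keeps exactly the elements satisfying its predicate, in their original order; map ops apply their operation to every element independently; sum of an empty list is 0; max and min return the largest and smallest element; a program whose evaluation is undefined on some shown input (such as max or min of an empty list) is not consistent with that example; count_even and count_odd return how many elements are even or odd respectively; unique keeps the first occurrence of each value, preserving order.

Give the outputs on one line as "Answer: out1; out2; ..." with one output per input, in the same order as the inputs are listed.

49; 20; 16

Execution, op by op:
  [-49, -24, -12, -20, -21, 44, -5, 21, 16] -> [49, 24, 12, 20, 21, -44, 5, -21, -16] -> [49, 24, 12, 20, 21, -44, 5, -21, -16] -> [49, 24, 12, 20, 21, 5] -> 49
  [33, -20, -16, 32, 38, 32] -> [-33, 20, 16, -32, -38, -32] -> [-33, 20, 16, -32, -38] -> [20, 16] -> 20
  [-2, 24, 6, 31, -1, -16, 17] -> [2, -24, -6, -31, 1, 16, -17] -> [2, -24, -6, -31, 1, 16, -17] -> [2, 1, 16] -> 16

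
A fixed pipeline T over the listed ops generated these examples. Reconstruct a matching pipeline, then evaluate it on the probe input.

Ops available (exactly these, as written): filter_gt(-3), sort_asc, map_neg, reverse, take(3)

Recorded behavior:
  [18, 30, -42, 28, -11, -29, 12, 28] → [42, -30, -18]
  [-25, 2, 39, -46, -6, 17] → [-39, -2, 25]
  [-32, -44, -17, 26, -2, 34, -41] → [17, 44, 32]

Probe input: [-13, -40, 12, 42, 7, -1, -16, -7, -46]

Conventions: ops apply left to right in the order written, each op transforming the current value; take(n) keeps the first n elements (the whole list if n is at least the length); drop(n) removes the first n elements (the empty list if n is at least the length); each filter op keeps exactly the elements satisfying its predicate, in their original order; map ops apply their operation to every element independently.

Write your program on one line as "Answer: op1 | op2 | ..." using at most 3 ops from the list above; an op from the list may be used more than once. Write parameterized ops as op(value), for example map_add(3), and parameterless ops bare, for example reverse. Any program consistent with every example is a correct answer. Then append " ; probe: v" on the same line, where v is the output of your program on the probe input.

take(3) | reverse | map_neg ; probe: [-12, 40, 13]

Check, running the answer program on each example:
  [18, 30, -42, 28, -11, -29, 12, 28] -> [18, 30, -42] -> [-42, 30, 18] -> [42, -30, -18]
  [-25, 2, 39, -46, -6, 17] -> [-25, 2, 39] -> [39, 2, -25] -> [-39, -2, 25]
  [-32, -44, -17, 26, -2, 34, -41] -> [-32, -44, -17] -> [-17, -44, -32] -> [17, 44, 32]
  probe: [-13, -40, 12, 42, 7, -1, -16, -7, -46] -> [-13, -40, 12] -> [12, -40, -13] -> [-12, 40, 13]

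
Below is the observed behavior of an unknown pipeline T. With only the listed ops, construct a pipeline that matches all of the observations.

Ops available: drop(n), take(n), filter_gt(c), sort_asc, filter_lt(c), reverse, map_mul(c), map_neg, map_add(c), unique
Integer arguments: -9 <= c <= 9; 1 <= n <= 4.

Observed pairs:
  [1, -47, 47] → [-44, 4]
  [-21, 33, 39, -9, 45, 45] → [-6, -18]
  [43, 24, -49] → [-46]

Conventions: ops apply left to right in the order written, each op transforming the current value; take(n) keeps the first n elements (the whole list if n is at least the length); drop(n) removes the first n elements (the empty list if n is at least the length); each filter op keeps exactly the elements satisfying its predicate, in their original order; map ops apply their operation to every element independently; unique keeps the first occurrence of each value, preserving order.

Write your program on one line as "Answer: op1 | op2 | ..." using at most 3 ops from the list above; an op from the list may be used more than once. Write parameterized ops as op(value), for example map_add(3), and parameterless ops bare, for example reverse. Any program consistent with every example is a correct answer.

reverse | filter_lt(7) | map_add(3)

Check, running the answer program on each example:
  [1, -47, 47] -> [47, -47, 1] -> [-47, 1] -> [-44, 4]
  [-21, 33, 39, -9, 45, 45] -> [45, 45, -9, 39, 33, -21] -> [-9, -21] -> [-6, -18]
  [43, 24, -49] -> [-49, 24, 43] -> [-49] -> [-46]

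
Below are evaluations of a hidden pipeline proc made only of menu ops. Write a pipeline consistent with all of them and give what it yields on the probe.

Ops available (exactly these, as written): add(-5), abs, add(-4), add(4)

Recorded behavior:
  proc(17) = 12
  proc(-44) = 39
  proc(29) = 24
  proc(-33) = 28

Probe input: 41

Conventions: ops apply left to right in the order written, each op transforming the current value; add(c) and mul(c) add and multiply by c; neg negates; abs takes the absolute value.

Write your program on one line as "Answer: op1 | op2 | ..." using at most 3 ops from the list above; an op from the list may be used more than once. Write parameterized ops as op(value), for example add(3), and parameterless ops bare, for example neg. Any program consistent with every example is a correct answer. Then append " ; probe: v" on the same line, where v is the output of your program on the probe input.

abs | add(-5) ; probe: 36

Check, running the answer program on each example:
  17 -> 17 -> 12
  -44 -> 44 -> 39
  29 -> 29 -> 24
  -33 -> 33 -> 28
  probe: 41 -> 41 -> 36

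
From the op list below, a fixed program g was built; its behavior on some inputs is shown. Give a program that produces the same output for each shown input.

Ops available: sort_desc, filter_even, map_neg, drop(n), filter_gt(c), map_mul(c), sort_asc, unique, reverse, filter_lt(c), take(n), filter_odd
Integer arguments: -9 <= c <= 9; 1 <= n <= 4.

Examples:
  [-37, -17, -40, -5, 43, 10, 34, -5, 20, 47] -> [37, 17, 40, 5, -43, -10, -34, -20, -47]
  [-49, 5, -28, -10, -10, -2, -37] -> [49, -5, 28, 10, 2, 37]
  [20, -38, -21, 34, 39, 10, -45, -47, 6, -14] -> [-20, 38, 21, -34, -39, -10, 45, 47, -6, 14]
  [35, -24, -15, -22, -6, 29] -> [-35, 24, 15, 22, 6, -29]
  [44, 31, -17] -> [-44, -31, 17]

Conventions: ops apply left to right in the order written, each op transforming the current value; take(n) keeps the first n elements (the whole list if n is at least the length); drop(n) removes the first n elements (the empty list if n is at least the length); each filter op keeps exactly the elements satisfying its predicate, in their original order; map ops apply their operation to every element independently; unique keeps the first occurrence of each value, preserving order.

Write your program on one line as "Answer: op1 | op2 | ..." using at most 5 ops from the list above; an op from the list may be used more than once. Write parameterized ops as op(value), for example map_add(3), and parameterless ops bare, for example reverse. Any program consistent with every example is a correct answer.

reverse | map_neg | reverse | unique

Check, running the answer program on each example:
  [-37, -17, -40, -5, 43, 10, 34, -5, 20, 47] -> [47, 20, -5, 34, 10, 43, -5, -40, -17, -37] -> [-47, -20, 5, -34, -10, -43, 5, 40, 17, 37] -> [37, 17, 40, 5, -43, -10, -34, 5, -20, -47] -> [37, 17, 40, 5, -43, -10, -34, -20, -47]
  [-49, 5, -28, -10, -10, -2, -37] -> [-37, -2, -10, -10, -28, 5, -49] -> [37, 2, 10, 10, 28, -5, 49] -> [49, -5, 28, 10, 10, 2, 37] -> [49, -5, 28, 10, 2, 37]
  [20, -38, -21, 34, 39, 10, -45, -47, 6, -14] -> [-14, 6, -47, -45, 10, 39, 34, -21, -38, 20] -> [14, -6, 47, 45, -10, -39, -34, 21, 38, -20] -> [-20, 38, 21, -34, -39, -10, 45, 47, -6, 14] -> [-20, 38, 21, -34, -39, -10, 45, 47, -6, 14]
  [35, -24, -15, -22, -6, 29] -> [29, -6, -22, -15, -24, 35] -> [-29, 6, 22, 15, 24, -35] -> [-35, 24, 15, 22, 6, -29] -> [-35, 24, 15, 22, 6, -29]
  [44, 31, -17] -> [-17, 31, 44] -> [17, -31, -44] -> [-44, -31, 17] -> [-44, -31, 17]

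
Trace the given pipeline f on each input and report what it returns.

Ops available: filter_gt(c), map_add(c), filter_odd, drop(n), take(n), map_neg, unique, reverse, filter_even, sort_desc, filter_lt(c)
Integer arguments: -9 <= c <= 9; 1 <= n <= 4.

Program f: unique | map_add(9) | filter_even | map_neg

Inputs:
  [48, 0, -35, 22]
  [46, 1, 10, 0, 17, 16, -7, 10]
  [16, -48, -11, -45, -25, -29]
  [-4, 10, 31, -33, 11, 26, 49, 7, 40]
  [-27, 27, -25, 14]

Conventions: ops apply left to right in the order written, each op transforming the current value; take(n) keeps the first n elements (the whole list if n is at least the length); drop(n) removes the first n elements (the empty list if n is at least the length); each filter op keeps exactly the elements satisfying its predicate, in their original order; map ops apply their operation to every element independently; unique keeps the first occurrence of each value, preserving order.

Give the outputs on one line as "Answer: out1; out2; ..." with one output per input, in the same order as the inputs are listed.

[26]; [-10, -26, -2]; [2, 36, 16, 20]; [-40, 24, -20, -58, -16]; [18, -36, 16]

Execution, op by op:
  [48, 0, -35, 22] -> [48, 0, -35, 22] -> [57, 9, -26, 31] -> [-26] -> [26]
  [46, 1, 10, 0, 17, 16, -7, 10] -> [46, 1, 10, 0, 17, 16, -7] -> [55, 10, 19, 9, 26, 25, 2] -> [10, 26, 2] -> [-10, -26, -2]
  [16, -48, -11, -45, -25, -29] -> [16, -48, -11, -45, -25, -29] -> [25, -39, -2, -36, -16, -20] -> [-2, -36, -16, -20] -> [2, 36, 16, 20]
  [-4, 10, 31, -33, 11, 26, 49, 7, 40] -> [-4, 10, 31, -33, 11, 26, 49, 7, 40] -> [5, 19, 40, -24, 20, 35, 58, 16, 49] -> [40, -24, 20, 58, 16] -> [-40, 24, -20, -58, -16]
  [-27, 27, -25, 14] -> [-27, 27, -25, 14] -> [-18, 36, -16, 23] -> [-18, 36, -16] -> [18, -36, 16]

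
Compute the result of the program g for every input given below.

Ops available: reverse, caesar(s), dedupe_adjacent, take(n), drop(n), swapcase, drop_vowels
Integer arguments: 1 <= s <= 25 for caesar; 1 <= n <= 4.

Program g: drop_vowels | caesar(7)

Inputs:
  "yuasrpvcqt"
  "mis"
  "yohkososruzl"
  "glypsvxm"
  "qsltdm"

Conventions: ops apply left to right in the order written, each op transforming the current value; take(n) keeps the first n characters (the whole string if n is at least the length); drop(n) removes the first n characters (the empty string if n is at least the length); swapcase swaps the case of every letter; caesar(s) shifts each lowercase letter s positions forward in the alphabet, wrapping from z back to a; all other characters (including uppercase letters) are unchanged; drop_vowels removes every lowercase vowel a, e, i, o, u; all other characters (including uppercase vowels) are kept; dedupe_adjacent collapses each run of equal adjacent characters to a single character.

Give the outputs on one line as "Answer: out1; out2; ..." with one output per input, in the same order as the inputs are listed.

"fzywcjxa"; "tz"; "forzzygs"; "nsfwzcet"; "xzsakt"

Execution, op by op:
  "yuasrpvcqt" -> "ysrpvcqt" -> "fzywcjxa"
  "mis" -> "ms" -> "tz"
  "yohkososruzl" -> "yhkssrzl" -> "forzzygs"
  "glypsvxm" -> "glypsvxm" -> "nsfwzcet"
  "qsltdm" -> "qsltdm" -> "xzsakt"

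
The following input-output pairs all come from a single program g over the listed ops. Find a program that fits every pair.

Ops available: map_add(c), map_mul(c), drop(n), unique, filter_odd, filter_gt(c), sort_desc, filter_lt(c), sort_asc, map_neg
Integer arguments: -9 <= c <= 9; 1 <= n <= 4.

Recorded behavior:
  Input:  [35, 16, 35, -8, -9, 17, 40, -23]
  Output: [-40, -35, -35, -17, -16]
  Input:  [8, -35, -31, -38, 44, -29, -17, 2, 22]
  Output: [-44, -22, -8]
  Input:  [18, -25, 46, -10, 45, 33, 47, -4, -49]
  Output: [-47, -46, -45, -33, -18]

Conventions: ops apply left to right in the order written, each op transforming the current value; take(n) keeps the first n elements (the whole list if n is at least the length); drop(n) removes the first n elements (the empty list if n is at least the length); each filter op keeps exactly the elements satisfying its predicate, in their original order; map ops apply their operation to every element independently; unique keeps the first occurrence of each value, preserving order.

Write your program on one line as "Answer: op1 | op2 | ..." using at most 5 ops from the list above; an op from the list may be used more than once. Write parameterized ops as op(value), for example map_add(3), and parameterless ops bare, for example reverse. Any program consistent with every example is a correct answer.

sort_asc | sort_desc | map_neg | filter_lt(-3)

Check, running the answer program on each example:
  [35, 16, 35, -8, -9, 17, 40, -23] -> [-23, -9, -8, 16, 17, 35, 35, 40] -> [40, 35, 35, 17, 16, -8, -9, -23] -> [-40, -35, -35, -17, -16, 8, 9, 23] -> [-40, -35, -35, -17, -16]
  [8, -35, -31, -38, 44, -29, -17, 2, 22] -> [-38, -35, -31, -29, -17, 2, 8, 22, 44] -> [44, 22, 8, 2, -17, -29, -31, -35, -38] -> [-44, -22, -8, -2, 17, 29, 31, 35, 38] -> [-44, -22, -8]
  [18, -25, 46, -10, 45, 33, 47, -4, -49] -> [-49, -25, -10, -4, 18, 33, 45, 46, 47] -> [47, 46, 45, 33, 18, -4, -10, -25, -49] -> [-47, -46, -45, -33, -18, 4, 10, 25, 49] -> [-47, -46, -45, -33, -18]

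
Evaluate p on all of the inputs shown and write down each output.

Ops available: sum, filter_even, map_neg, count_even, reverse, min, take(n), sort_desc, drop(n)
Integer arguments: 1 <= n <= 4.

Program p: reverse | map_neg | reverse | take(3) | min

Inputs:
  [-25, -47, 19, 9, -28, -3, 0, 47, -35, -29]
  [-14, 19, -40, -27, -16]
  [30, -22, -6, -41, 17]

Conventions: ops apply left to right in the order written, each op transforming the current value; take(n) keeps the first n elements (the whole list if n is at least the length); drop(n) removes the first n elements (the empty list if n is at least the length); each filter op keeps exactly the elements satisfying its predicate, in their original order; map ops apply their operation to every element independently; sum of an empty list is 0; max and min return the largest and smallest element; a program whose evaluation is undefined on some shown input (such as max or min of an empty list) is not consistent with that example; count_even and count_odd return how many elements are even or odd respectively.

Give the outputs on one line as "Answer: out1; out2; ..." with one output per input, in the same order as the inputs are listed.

Execution, op by op:
  [-25, -47, 19, 9, -28, -3, 0, 47, -35, -29] -> [-29, -35, 47, 0, -3, -28, 9, 19, -47, -25] -> [29, 35, -47, 0, 3, 28, -9, -19, 47, 25] -> [25, 47, -19, -9, 28, 3, 0, -47, 35, 29] -> [25, 47, -19] -> -19
  [-14, 19, -40, -27, -16] -> [-16, -27, -40, 19, -14] -> [16, 27, 40, -19, 14] -> [14, -19, 40, 27, 16] -> [14, -19, 40] -> -19
  [30, -22, -6, -41, 17] -> [17, -41, -6, -22, 30] -> [-17, 41, 6, 22, -30] -> [-30, 22, 6, 41, -17] -> [-30, 22, 6] -> -30

-19; -19; -30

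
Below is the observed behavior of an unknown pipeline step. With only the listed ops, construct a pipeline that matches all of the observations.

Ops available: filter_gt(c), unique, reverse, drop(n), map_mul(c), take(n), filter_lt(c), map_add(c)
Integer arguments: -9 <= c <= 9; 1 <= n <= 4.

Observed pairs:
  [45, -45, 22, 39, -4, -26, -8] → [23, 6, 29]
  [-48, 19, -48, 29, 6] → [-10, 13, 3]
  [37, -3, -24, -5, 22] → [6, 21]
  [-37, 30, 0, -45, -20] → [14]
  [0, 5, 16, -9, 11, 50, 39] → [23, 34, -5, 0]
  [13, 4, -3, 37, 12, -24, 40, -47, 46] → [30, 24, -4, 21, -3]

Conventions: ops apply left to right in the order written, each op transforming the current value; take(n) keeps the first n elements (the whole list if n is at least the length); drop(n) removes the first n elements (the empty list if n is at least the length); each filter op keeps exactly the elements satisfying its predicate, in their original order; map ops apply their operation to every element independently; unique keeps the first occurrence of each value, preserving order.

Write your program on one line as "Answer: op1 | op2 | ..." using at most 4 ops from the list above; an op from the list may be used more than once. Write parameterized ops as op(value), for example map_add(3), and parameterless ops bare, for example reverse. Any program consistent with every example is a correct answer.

reverse | filter_gt(5) | map_add(-8) | map_add(-8)

Check, running the answer program on each example:
  [45, -45, 22, 39, -4, -26, -8] -> [-8, -26, -4, 39, 22, -45, 45] -> [39, 22, 45] -> [31, 14, 37] -> [23, 6, 29]
  [-48, 19, -48, 29, 6] -> [6, 29, -48, 19, -48] -> [6, 29, 19] -> [-2, 21, 11] -> [-10, 13, 3]
  [37, -3, -24, -5, 22] -> [22, -5, -24, -3, 37] -> [22, 37] -> [14, 29] -> [6, 21]
  [-37, 30, 0, -45, -20] -> [-20, -45, 0, 30, -37] -> [30] -> [22] -> [14]
  [0, 5, 16, -9, 11, 50, 39] -> [39, 50, 11, -9, 16, 5, 0] -> [39, 50, 11, 16] -> [31, 42, 3, 8] -> [23, 34, -5, 0]
  [13, 4, -3, 37, 12, -24, 40, -47, 46] -> [46, -47, 40, -24, 12, 37, -3, 4, 13] -> [46, 40, 12, 37, 13] -> [38, 32, 4, 29, 5] -> [30, 24, -4, 21, -3]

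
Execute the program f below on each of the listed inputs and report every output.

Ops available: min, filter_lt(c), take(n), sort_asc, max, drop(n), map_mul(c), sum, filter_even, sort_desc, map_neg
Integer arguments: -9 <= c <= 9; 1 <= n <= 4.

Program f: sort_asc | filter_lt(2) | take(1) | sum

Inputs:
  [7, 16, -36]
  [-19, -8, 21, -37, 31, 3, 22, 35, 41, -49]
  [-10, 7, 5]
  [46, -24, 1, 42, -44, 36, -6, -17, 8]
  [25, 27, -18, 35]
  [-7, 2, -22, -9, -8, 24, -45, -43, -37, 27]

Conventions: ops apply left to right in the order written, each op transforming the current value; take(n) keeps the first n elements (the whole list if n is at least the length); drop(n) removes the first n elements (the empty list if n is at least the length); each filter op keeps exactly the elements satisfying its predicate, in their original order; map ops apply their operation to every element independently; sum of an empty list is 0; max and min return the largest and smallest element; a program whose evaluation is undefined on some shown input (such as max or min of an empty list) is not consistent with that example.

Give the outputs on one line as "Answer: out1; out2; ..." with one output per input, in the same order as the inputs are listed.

-36; -49; -10; -44; -18; -45

Execution, op by op:
  [7, 16, -36] -> [-36, 7, 16] -> [-36] -> [-36] -> -36
  [-19, -8, 21, -37, 31, 3, 22, 35, 41, -49] -> [-49, -37, -19, -8, 3, 21, 22, 31, 35, 41] -> [-49, -37, -19, -8] -> [-49] -> -49
  [-10, 7, 5] -> [-10, 5, 7] -> [-10] -> [-10] -> -10
  [46, -24, 1, 42, -44, 36, -6, -17, 8] -> [-44, -24, -17, -6, 1, 8, 36, 42, 46] -> [-44, -24, -17, -6, 1] -> [-44] -> -44
  [25, 27, -18, 35] -> [-18, 25, 27, 35] -> [-18] -> [-18] -> -18
  [-7, 2, -22, -9, -8, 24, -45, -43, -37, 27] -> [-45, -43, -37, -22, -9, -8, -7, 2, 24, 27] -> [-45, -43, -37, -22, -9, -8, -7] -> [-45] -> -45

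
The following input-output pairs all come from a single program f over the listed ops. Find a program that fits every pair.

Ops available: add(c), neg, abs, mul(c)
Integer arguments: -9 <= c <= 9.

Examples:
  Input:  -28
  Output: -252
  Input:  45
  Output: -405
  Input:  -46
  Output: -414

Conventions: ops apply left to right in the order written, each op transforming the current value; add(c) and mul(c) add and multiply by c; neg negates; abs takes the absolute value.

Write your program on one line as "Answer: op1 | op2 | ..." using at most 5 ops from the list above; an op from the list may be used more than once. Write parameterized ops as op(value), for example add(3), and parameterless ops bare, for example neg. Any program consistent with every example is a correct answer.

neg | abs | neg | mul(-9) | neg

Check, running the answer program on each example:
  -28 -> 28 -> 28 -> -28 -> 252 -> -252
  45 -> -45 -> 45 -> -45 -> 405 -> -405
  -46 -> 46 -> 46 -> -46 -> 414 -> -414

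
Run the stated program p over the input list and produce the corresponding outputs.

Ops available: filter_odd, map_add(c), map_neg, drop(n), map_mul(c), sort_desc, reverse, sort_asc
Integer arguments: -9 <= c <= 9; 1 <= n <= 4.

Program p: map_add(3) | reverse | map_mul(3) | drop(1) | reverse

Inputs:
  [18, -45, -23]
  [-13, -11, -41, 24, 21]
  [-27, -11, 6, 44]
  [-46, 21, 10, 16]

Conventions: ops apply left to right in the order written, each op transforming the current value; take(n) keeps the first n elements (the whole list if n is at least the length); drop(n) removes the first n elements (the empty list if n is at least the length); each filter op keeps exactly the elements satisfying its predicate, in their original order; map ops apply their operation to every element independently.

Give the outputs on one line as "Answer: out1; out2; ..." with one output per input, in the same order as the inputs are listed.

[63, -126]; [-30, -24, -114, 81]; [-72, -24, 27]; [-129, 72, 39]

Execution, op by op:
  [18, -45, -23] -> [21, -42, -20] -> [-20, -42, 21] -> [-60, -126, 63] -> [-126, 63] -> [63, -126]
  [-13, -11, -41, 24, 21] -> [-10, -8, -38, 27, 24] -> [24, 27, -38, -8, -10] -> [72, 81, -114, -24, -30] -> [81, -114, -24, -30] -> [-30, -24, -114, 81]
  [-27, -11, 6, 44] -> [-24, -8, 9, 47] -> [47, 9, -8, -24] -> [141, 27, -24, -72] -> [27, -24, -72] -> [-72, -24, 27]
  [-46, 21, 10, 16] -> [-43, 24, 13, 19] -> [19, 13, 24, -43] -> [57, 39, 72, -129] -> [39, 72, -129] -> [-129, 72, 39]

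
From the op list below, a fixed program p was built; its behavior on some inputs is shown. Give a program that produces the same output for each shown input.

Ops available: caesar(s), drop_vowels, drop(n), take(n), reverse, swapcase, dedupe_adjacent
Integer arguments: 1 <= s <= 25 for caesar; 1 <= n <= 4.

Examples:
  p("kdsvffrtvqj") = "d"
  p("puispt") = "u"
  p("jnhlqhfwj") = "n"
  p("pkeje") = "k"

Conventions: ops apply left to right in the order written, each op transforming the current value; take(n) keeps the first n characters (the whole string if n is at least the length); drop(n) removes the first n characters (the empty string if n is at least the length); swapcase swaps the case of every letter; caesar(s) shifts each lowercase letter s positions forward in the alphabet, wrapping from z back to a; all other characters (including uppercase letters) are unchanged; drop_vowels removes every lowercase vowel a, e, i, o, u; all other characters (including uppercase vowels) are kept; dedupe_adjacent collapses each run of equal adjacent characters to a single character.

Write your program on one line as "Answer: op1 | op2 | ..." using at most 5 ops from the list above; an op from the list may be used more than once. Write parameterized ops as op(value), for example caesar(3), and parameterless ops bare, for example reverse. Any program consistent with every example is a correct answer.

drop(1) | take(3) | take(2) | take(1)

Check, running the answer program on each example:
  "kdsvffrtvqj" -> "dsvffrtvqj" -> "dsv" -> "ds" -> "d"
  "puispt" -> "uispt" -> "uis" -> "ui" -> "u"
  "jnhlqhfwj" -> "nhlqhfwj" -> "nhl" -> "nh" -> "n"
  "pkeje" -> "keje" -> "kej" -> "ke" -> "k"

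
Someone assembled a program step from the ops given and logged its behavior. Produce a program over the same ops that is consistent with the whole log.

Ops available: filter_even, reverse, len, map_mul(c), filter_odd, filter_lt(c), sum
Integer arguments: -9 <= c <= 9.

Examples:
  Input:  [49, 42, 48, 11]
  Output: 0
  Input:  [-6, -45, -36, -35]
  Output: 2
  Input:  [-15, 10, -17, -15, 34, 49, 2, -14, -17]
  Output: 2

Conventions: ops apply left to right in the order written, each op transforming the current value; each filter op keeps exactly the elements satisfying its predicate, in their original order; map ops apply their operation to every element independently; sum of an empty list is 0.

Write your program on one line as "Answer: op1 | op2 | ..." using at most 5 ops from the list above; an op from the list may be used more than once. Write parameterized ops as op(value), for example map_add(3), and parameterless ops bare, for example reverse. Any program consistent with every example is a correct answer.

filter_even | filter_lt(9) | reverse | len

Check, running the answer program on each example:
  [49, 42, 48, 11] -> [42, 48] -> [] -> [] -> 0
  [-6, -45, -36, -35] -> [-6, -36] -> [-6, -36] -> [-36, -6] -> 2
  [-15, 10, -17, -15, 34, 49, 2, -14, -17] -> [10, 34, 2, -14] -> [2, -14] -> [-14, 2] -> 2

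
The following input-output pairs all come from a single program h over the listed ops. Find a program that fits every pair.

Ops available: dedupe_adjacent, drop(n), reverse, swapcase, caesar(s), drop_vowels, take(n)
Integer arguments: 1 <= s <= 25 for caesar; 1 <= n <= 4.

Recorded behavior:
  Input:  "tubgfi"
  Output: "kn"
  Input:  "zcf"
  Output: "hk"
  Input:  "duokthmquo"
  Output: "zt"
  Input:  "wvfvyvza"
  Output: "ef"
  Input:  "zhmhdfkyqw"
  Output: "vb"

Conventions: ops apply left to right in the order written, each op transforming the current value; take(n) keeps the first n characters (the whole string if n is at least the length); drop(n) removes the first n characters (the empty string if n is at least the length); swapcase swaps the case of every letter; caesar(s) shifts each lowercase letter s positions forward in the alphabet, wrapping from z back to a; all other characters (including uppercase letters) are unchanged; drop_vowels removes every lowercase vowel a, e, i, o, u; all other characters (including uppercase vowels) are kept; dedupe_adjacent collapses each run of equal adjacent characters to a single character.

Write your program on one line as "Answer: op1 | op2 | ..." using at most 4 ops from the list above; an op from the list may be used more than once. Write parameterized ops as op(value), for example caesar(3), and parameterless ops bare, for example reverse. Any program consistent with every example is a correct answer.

caesar(5) | reverse | take(2) | reverse

Check, running the answer program on each example:
  "tubgfi" -> "yzglkn" -> "nklgzy" -> "nk" -> "kn"
  "zcf" -> "ehk" -> "khe" -> "kh" -> "hk"
  "duokthmquo" -> "iztpymrvzt" -> "tzvrmyptzi" -> "tz" -> "zt"
  "wvfvyvza" -> "bakadaef" -> "feadakab" -> "fe" -> "ef"
  "zhmhdfkyqw" -> "emrmikpdvb" -> "bvdpkimrme" -> "bv" -> "vb"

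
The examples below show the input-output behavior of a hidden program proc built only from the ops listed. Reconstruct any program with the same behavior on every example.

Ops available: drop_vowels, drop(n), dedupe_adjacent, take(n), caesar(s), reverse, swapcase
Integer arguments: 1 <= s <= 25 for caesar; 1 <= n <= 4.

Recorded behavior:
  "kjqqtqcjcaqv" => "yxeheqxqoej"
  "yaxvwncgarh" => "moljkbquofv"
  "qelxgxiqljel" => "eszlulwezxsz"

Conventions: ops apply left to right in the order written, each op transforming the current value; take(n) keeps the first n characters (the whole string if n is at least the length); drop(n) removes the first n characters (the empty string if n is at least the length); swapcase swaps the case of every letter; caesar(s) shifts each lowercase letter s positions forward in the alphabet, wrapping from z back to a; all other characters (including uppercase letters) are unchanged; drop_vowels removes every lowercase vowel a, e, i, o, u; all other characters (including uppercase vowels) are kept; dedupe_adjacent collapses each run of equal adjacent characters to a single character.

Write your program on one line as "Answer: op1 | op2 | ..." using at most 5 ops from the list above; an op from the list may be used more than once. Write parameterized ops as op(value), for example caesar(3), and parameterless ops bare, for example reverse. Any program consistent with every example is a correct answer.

dedupe_adjacent | reverse | caesar(14) | reverse

Check, running the answer program on each example:
  "kjqqtqcjcaqv" -> "kjqtqcjcaqv" -> "vqacjcqtqjk" -> "jeoqxqehexy" -> "yxeheqxqoej"
  "yaxvwncgarh" -> "yaxvwncgarh" -> "hragcnwvxay" -> "vfouqbkjlom" -> "moljkbquofv"
  "qelxgxiqljel" -> "qelxgxiqljel" -> "lejlqixgxleq" -> "zsxzewlulzse" -> "eszlulwezxsz"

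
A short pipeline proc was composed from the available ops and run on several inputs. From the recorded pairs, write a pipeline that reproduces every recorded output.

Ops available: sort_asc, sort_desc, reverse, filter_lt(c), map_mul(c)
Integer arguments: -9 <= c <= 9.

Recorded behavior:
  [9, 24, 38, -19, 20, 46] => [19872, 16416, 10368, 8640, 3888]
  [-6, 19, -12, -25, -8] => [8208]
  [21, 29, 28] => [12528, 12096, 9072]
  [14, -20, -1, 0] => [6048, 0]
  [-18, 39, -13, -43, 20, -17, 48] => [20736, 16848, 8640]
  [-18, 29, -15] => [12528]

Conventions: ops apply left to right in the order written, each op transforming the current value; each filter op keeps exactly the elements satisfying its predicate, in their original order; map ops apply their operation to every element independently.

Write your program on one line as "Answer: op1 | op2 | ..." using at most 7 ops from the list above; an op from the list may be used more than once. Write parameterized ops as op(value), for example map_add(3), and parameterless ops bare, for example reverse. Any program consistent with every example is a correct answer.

map_mul(3) | map_mul(-9) | sort_asc | filter_lt(3) | map_mul(-4) | map_mul(4)

Check, running the answer program on each example:
  [9, 24, 38, -19, 20, 46] -> [27, 72, 114, -57, 60, 138] -> [-243, -648, -1026, 513, -540, -1242] -> [-1242, -1026, -648, -540, -243, 513] -> [-1242, -1026, -648, -540, -243] -> [4968, 4104, 2592, 2160, 972] -> [19872, 16416, 10368, 8640, 3888]
  [-6, 19, -12, -25, -8] -> [-18, 57, -36, -75, -24] -> [162, -513, 324, 675, 216] -> [-513, 162, 216, 324, 675] -> [-513] -> [2052] -> [8208]
  [21, 29, 28] -> [63, 87, 84] -> [-567, -783, -756] -> [-783, -756, -567] -> [-783, -756, -567] -> [3132, 3024, 2268] -> [12528, 12096, 9072]
  [14, -20, -1, 0] -> [42, -60, -3, 0] -> [-378, 540, 27, 0] -> [-378, 0, 27, 540] -> [-378, 0] -> [1512, 0] -> [6048, 0]
  [-18, 39, -13, -43, 20, -17, 48] -> [-54, 117, -39, -129, 60, -51, 144] -> [486, -1053, 351, 1161, -540, 459, -1296] -> [-1296, -1053, -540, 351, 459, 486, 1161] -> [-1296, -1053, -540] -> [5184, 4212, 2160] -> [20736, 16848, 8640]
  [-18, 29, -15] -> [-54, 87, -45] -> [486, -783, 405] -> [-783, 405, 486] -> [-783] -> [3132] -> [12528]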